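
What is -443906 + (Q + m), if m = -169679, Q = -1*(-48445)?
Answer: -565140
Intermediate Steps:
Q = 48445
-443906 + (Q + m) = -443906 + (48445 - 169679) = -443906 - 121234 = -565140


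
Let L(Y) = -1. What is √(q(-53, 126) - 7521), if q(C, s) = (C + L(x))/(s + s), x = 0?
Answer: I*√1474158/14 ≈ 86.725*I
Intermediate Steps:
q(C, s) = (-1 + C)/(2*s) (q(C, s) = (C - 1)/(s + s) = (-1 + C)/((2*s)) = (-1 + C)*(1/(2*s)) = (-1 + C)/(2*s))
√(q(-53, 126) - 7521) = √((½)*(-1 - 53)/126 - 7521) = √((½)*(1/126)*(-54) - 7521) = √(-3/14 - 7521) = √(-105297/14) = I*√1474158/14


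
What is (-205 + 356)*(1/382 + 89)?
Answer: 5133849/382 ≈ 13439.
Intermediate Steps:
(-205 + 356)*(1/382 + 89) = 151*(1/382 + 89) = 151*(33999/382) = 5133849/382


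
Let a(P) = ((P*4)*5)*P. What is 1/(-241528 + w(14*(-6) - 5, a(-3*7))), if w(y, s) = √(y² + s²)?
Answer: -241528/58257974463 - √77800321/58257974463 ≈ -4.2972e-6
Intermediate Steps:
a(P) = 20*P² (a(P) = ((4*P)*5)*P = (20*P)*P = 20*P²)
w(y, s) = √(s² + y²)
1/(-241528 + w(14*(-6) - 5, a(-3*7))) = 1/(-241528 + √((20*(-3*7)²)² + (14*(-6) - 5)²)) = 1/(-241528 + √((20*(-21)²)² + (-84 - 5)²)) = 1/(-241528 + √((20*441)² + (-89)²)) = 1/(-241528 + √(8820² + 7921)) = 1/(-241528 + √(77792400 + 7921)) = 1/(-241528 + √77800321)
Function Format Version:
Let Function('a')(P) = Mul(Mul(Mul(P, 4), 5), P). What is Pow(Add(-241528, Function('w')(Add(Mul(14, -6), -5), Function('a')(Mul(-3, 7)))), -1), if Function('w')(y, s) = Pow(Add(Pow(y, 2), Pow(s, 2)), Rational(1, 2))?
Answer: Add(Rational(-241528, 58257974463), Mul(Rational(-1, 58257974463), Pow(77800321, Rational(1, 2)))) ≈ -4.2972e-6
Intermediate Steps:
Function('a')(P) = Mul(20, Pow(P, 2)) (Function('a')(P) = Mul(Mul(Mul(4, P), 5), P) = Mul(Mul(20, P), P) = Mul(20, Pow(P, 2)))
Function('w')(y, s) = Pow(Add(Pow(s, 2), Pow(y, 2)), Rational(1, 2))
Pow(Add(-241528, Function('w')(Add(Mul(14, -6), -5), Function('a')(Mul(-3, 7)))), -1) = Pow(Add(-241528, Pow(Add(Pow(Mul(20, Pow(Mul(-3, 7), 2)), 2), Pow(Add(Mul(14, -6), -5), 2)), Rational(1, 2))), -1) = Pow(Add(-241528, Pow(Add(Pow(Mul(20, Pow(-21, 2)), 2), Pow(Add(-84, -5), 2)), Rational(1, 2))), -1) = Pow(Add(-241528, Pow(Add(Pow(Mul(20, 441), 2), Pow(-89, 2)), Rational(1, 2))), -1) = Pow(Add(-241528, Pow(Add(Pow(8820, 2), 7921), Rational(1, 2))), -1) = Pow(Add(-241528, Pow(Add(77792400, 7921), Rational(1, 2))), -1) = Pow(Add(-241528, Pow(77800321, Rational(1, 2))), -1)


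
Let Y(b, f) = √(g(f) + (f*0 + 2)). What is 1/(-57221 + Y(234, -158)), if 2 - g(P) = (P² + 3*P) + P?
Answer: -57221/3274267169 - 2*I*√6082/3274267169 ≈ -1.7476e-5 - 4.7636e-8*I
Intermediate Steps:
g(P) = 2 - P² - 4*P (g(P) = 2 - ((P² + 3*P) + P) = 2 - (P² + 4*P) = 2 + (-P² - 4*P) = 2 - P² - 4*P)
Y(b, f) = √(4 - f² - 4*f) (Y(b, f) = √((2 - f² - 4*f) + (f*0 + 2)) = √((2 - f² - 4*f) + (0 + 2)) = √((2 - f² - 4*f) + 2) = √(4 - f² - 4*f))
1/(-57221 + Y(234, -158)) = 1/(-57221 + √(4 - 1*(-158)² - 4*(-158))) = 1/(-57221 + √(4 - 1*24964 + 632)) = 1/(-57221 + √(4 - 24964 + 632)) = 1/(-57221 + √(-24328)) = 1/(-57221 + 2*I*√6082)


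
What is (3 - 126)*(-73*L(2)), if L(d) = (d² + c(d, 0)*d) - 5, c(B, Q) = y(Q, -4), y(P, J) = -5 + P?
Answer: -98769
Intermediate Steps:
c(B, Q) = -5 + Q
L(d) = -5 + d² - 5*d (L(d) = (d² + (-5 + 0)*d) - 5 = (d² - 5*d) - 5 = -5 + d² - 5*d)
(3 - 126)*(-73*L(2)) = (3 - 126)*(-73*(-5 + 2² - 5*2)) = -(-8979)*(-5 + 4 - 10) = -(-8979)*(-11) = -123*803 = -98769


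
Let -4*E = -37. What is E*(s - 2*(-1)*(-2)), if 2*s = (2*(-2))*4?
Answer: -111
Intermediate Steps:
E = 37/4 (E = -¼*(-37) = 37/4 ≈ 9.2500)
s = -8 (s = ((2*(-2))*4)/2 = (-4*4)/2 = (½)*(-16) = -8)
E*(s - 2*(-1)*(-2)) = 37*(-8 - 2*(-1)*(-2))/4 = 37*(-8 + 2*(-2))/4 = 37*(-8 - 4)/4 = (37/4)*(-12) = -111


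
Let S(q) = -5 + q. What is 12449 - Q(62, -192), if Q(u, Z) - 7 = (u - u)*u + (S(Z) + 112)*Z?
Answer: -3878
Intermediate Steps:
Q(u, Z) = 7 + Z*(107 + Z) (Q(u, Z) = 7 + ((u - u)*u + ((-5 + Z) + 112)*Z) = 7 + (0*u + (107 + Z)*Z) = 7 + (0 + Z*(107 + Z)) = 7 + Z*(107 + Z))
12449 - Q(62, -192) = 12449 - (7 + (-192)² + 107*(-192)) = 12449 - (7 + 36864 - 20544) = 12449 - 1*16327 = 12449 - 16327 = -3878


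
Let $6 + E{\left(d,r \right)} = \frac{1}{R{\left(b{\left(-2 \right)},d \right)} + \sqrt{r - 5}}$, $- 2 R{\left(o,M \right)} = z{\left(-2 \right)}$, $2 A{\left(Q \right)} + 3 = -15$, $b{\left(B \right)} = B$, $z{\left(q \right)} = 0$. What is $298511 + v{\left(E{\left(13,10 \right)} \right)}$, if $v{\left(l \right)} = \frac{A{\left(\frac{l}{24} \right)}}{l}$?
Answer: $\frac{53433739}{179} + \frac{9 \sqrt{5}}{179} \approx 2.9851 \cdot 10^{5}$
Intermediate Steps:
$A{\left(Q \right)} = -9$ ($A{\left(Q \right)} = - \frac{3}{2} + \frac{1}{2} \left(-15\right) = - \frac{3}{2} - \frac{15}{2} = -9$)
$R{\left(o,M \right)} = 0$ ($R{\left(o,M \right)} = \left(- \frac{1}{2}\right) 0 = 0$)
$E{\left(d,r \right)} = -6 + \frac{1}{\sqrt{-5 + r}}$ ($E{\left(d,r \right)} = -6 + \frac{1}{0 + \sqrt{r - 5}} = -6 + \frac{1}{0 + \sqrt{-5 + r}} = -6 + \frac{1}{\sqrt{-5 + r}}$)
$v{\left(l \right)} = - \frac{9}{l}$
$298511 + v{\left(E{\left(13,10 \right)} \right)} = 298511 - \frac{9}{-6 + \frac{1}{\sqrt{-5 + 10}}} = 298511 - \frac{9}{-6 + \frac{1}{\sqrt{5}}} = 298511 - \frac{9}{-6 + \frac{\sqrt{5}}{5}}$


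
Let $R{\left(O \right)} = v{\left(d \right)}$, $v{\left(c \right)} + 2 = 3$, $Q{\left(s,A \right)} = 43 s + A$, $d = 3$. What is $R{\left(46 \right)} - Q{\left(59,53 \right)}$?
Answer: $-2589$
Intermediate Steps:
$Q{\left(s,A \right)} = A + 43 s$
$v{\left(c \right)} = 1$ ($v{\left(c \right)} = -2 + 3 = 1$)
$R{\left(O \right)} = 1$
$R{\left(46 \right)} - Q{\left(59,53 \right)} = 1 - \left(53 + 43 \cdot 59\right) = 1 - \left(53 + 2537\right) = 1 - 2590 = -2589$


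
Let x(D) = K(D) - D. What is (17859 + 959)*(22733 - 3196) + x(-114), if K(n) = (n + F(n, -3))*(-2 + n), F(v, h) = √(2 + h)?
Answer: 367660604 - 116*I ≈ 3.6766e+8 - 116.0*I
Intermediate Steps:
K(n) = (-2 + n)*(I + n) (K(n) = (n + √(2 - 3))*(-2 + n) = (n + √(-1))*(-2 + n) = (n + I)*(-2 + n) = (I + n)*(-2 + n) = (-2 + n)*(I + n))
x(D) = D² - D - 2*I + D*(-2 + I) (x(D) = (D² - 2*I + D*(-2 + I)) - D = D² - D - 2*I + D*(-2 + I))
(17859 + 959)*(22733 - 3196) + x(-114) = (17859 + 959)*(22733 - 3196) + ((-114)² - 2*I - 114*(-3 + I)) = 18818*19537 + (12996 - 2*I + (342 - 114*I)) = 367647266 + (13338 - 116*I) = 367660604 - 116*I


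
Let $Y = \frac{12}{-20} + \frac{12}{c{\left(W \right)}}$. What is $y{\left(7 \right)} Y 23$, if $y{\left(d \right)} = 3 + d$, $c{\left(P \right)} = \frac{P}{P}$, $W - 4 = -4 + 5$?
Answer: $2622$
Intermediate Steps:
$W = 5$ ($W = 4 + \left(-4 + 5\right) = 4 + 1 = 5$)
$c{\left(P \right)} = 1$
$Y = \frac{57}{5}$ ($Y = \frac{12}{-20} + \frac{12}{1} = 12 \left(- \frac{1}{20}\right) + 12 \cdot 1 = - \frac{3}{5} + 12 = \frac{57}{5} \approx 11.4$)
$y{\left(7 \right)} Y 23 = \left(3 + 7\right) \frac{57}{5} \cdot 23 = 10 \cdot \frac{57}{5} \cdot 23 = 114 \cdot 23 = 2622$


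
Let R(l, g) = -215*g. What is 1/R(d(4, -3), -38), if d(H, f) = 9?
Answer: 1/8170 ≈ 0.00012240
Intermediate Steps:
1/R(d(4, -3), -38) = 1/(-215*(-38)) = 1/8170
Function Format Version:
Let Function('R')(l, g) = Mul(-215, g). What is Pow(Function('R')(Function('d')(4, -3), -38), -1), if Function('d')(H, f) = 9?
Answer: Rational(1, 8170) ≈ 0.00012240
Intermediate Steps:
Pow(Function('R')(Function('d')(4, -3), -38), -1) = Pow(Mul(-215, -38), -1) = Pow(8170, -1) = Rational(1, 8170)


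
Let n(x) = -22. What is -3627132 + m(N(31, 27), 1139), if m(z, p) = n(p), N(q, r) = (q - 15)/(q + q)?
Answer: -3627154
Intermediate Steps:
N(q, r) = (-15 + q)/(2*q) (N(q, r) = (-15 + q)/((2*q)) = (-15 + q)*(1/(2*q)) = (-15 + q)/(2*q))
m(z, p) = -22
-3627132 + m(N(31, 27), 1139) = -3627132 - 22 = -3627154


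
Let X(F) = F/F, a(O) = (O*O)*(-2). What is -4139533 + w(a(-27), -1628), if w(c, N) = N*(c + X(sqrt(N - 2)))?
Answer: -1767537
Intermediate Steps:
a(O) = -2*O**2 (a(O) = O**2*(-2) = -2*O**2)
X(F) = 1
w(c, N) = N*(1 + c) (w(c, N) = N*(c + 1) = N*(1 + c))
-4139533 + w(a(-27), -1628) = -4139533 - 1628*(1 - 2*(-27)**2) = -4139533 - 1628*(1 - 2*729) = -4139533 - 1628*(1 - 1458) = -4139533 - 1628*(-1457) = -4139533 + 2371996 = -1767537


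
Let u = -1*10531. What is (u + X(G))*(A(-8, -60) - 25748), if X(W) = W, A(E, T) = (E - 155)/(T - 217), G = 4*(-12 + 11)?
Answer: 75135967655/277 ≈ 2.7125e+8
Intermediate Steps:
G = -4 (G = 4*(-1) = -4)
A(E, T) = (-155 + E)/(-217 + T)
u = -10531
(u + X(G))*(A(-8, -60) - 25748) = (-10531 - 4)*((-155 - 8)/(-217 - 60) - 25748) = -10535*(-163/(-277) - 25748) = -10535*(-1/277*(-163) - 25748) = -10535*(163/277 - 25748) = -10535*(-7132033/277) = 75135967655/277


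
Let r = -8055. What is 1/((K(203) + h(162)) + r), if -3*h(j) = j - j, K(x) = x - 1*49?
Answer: -1/7901 ≈ -0.00012657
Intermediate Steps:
K(x) = -49 + x (K(x) = x - 49 = -49 + x)
h(j) = 0 (h(j) = -(j - j)/3 = -1/3*0 = 0)
1/((K(203) + h(162)) + r) = 1/(((-49 + 203) + 0) - 8055) = 1/((154 + 0) - 8055) = 1/(154 - 8055) = 1/(-7901) = -1/7901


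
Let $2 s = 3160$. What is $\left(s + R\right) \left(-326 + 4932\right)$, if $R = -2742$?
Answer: $-5352172$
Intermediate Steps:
$s = 1580$ ($s = \frac{1}{2} \cdot 3160 = 1580$)
$\left(s + R\right) \left(-326 + 4932\right) = \left(1580 - 2742\right) \left(-326 + 4932\right) = \left(-1162\right) 4606 = -5352172$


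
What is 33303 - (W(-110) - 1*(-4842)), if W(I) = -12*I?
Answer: 27141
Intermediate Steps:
33303 - (W(-110) - 1*(-4842)) = 33303 - (-12*(-110) - 1*(-4842)) = 33303 - (1320 + 4842) = 33303 - 1*6162 = 33303 - 6162 = 27141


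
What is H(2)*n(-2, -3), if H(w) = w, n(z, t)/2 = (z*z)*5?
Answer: 80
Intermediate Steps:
n(z, t) = 10*z² (n(z, t) = 2*((z*z)*5) = 2*(z²*5) = 2*(5*z²) = 10*z²)
H(2)*n(-2, -3) = 2*(10*(-2)²) = 2*(10*4) = 2*40 = 80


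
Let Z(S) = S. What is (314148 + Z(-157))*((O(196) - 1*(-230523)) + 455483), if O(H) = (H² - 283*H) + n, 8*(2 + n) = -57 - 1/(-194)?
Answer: 325986224535977/1552 ≈ 2.1004e+11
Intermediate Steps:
n = -14161/1552 (n = -2 + (-57 - 1/(-194))/8 = -2 + (-57 - 1*(-1/194))/8 = -2 + (-57 + 1/194)/8 = -2 + (⅛)*(-11057/194) = -2 - 11057/1552 = -14161/1552 ≈ -9.1244)
O(H) = -14161/1552 + H² - 283*H (O(H) = (H² - 283*H) - 14161/1552 = -14161/1552 + H² - 283*H)
(314148 + Z(-157))*((O(196) - 1*(-230523)) + 455483) = (314148 - 157)*(((-14161/1552 + 196² - 283*196) - 1*(-230523)) + 455483) = 313991*(((-14161/1552 + 38416 - 55468) + 230523) + 455483) = 313991*((-26478865/1552 + 230523) + 455483) = 313991*(331292831/1552 + 455483) = 313991*(1038202447/1552) = 325986224535977/1552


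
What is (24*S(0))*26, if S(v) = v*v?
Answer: 0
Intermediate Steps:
S(v) = v²
(24*S(0))*26 = (24*0²)*26 = (24*0)*26 = 0*26 = 0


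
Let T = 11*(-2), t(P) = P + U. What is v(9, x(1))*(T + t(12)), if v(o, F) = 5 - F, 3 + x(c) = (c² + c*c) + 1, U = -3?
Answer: -65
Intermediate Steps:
x(c) = -2 + 2*c² (x(c) = -3 + ((c² + c*c) + 1) = -3 + ((c² + c²) + 1) = -3 + (2*c² + 1) = -3 + (1 + 2*c²) = -2 + 2*c²)
t(P) = -3 + P (t(P) = P - 3 = -3 + P)
T = -22
v(9, x(1))*(T + t(12)) = (5 - (-2 + 2*1²))*(-22 + (-3 + 12)) = (5 - (-2 + 2*1))*(-22 + 9) = (5 - (-2 + 2))*(-13) = (5 - 1*0)*(-13) = (5 + 0)*(-13) = 5*(-13) = -65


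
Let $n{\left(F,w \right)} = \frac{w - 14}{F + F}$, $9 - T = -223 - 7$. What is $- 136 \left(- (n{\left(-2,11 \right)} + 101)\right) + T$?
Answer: $14077$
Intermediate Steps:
$T = 239$ ($T = 9 - \left(-223 - 7\right) = 9 - -230 = 9 + 230 = 239$)
$n{\left(F,w \right)} = \frac{-14 + w}{2 F}$
$- 136 \left(- (n{\left(-2,11 \right)} + 101)\right) + T = - 136 \left(- (\frac{-14 + 11}{2 \left(-2\right)} + 101)\right) + 239 = - 136 \left(- (\frac{1}{2} \left(- \frac{1}{2}\right) \left(-3\right) + 101)\right) + 239 = - 136 \left(- (\frac{3}{4} + 101)\right) + 239 = - 136 \left(\left(-1\right) \frac{407}{4}\right) + 239 = \left(-136\right) \left(- \frac{407}{4}\right) + 239 = 13838 + 239 = 14077$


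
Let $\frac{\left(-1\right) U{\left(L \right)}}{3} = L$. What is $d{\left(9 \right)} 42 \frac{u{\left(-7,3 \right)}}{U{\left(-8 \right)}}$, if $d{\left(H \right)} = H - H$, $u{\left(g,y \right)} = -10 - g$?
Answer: $0$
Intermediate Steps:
$U{\left(L \right)} = - 3 L$
$d{\left(H \right)} = 0$
$d{\left(9 \right)} 42 \frac{u{\left(-7,3 \right)}}{U{\left(-8 \right)}} = 0 \cdot 42 \frac{-10 - -7}{\left(-3\right) \left(-8\right)} = 0 \frac{-10 + 7}{24} = 0 \left(\left(-3\right) \frac{1}{24}\right) = 0 \left(- \frac{1}{8}\right) = 0$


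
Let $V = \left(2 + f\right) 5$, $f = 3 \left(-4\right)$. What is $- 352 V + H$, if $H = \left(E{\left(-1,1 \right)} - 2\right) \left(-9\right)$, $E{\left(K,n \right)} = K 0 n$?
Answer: $17618$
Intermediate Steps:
$f = -12$
$V = -50$ ($V = \left(2 - 12\right) 5 = \left(-10\right) 5 = -50$)
$E{\left(K,n \right)} = 0$ ($E{\left(K,n \right)} = 0 n = 0$)
$H = 18$ ($H = \left(0 - 2\right) \left(-9\right) = \left(-2\right) \left(-9\right) = 18$)
$- 352 V + H = \left(-352\right) \left(-50\right) + 18 = 17600 + 18 = 17618$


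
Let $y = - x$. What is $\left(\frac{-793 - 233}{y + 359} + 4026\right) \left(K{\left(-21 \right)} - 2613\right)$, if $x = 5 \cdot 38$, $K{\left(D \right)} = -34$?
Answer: $- \frac{1798287096}{169} \approx -1.0641 \cdot 10^{7}$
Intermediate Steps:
$x = 190$
$y = -190$ ($y = \left(-1\right) 190 = -190$)
$\left(\frac{-793 - 233}{y + 359} + 4026\right) \left(K{\left(-21 \right)} - 2613\right) = \left(\frac{-793 - 233}{-190 + 359} + 4026\right) \left(-34 - 2613\right) = \left(- \frac{1026}{169} + 4026\right) \left(-2647\right) = \frac{679368}{169} \left(-2647\right) = - \frac{1798287096}{169}$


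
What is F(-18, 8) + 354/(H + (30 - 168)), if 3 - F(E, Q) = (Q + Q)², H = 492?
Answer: -252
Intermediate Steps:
F(E, Q) = 3 - 4*Q² (F(E, Q) = 3 - (Q + Q)² = 3 - (2*Q)² = 3 - 4*Q²)
F(-18, 8) + 354/(H + (30 - 168)) = (3 - 4*8²) + 354/(492 + (30 - 168)) = (3 - 4*64) + 354/(492 - 138) = (3 - 256) + 354/354 = -253 + 354*(1/354) = -253 + 1 = -252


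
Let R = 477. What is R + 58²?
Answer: 3841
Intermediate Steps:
R + 58² = 477 + 58² = 477 + 3364 = 3841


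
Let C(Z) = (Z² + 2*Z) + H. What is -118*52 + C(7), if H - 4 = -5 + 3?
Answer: -6071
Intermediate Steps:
H = 2 (H = 4 + (-5 + 3) = 4 - 2 = 2)
C(Z) = 2 + Z² + 2*Z (C(Z) = (Z² + 2*Z) + 2 = 2 + Z² + 2*Z)
-118*52 + C(7) = -118*52 + (2 + 7² + 2*7) = -6136 + (2 + 49 + 14) = -6136 + 65 = -6071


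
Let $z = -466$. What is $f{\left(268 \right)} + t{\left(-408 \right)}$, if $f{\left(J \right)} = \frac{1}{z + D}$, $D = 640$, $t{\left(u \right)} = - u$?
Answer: $\frac{70993}{174} \approx 408.01$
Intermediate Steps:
$f{\left(J \right)} = \frac{1}{174}$ ($f{\left(J \right)} = \frac{1}{-466 + 640} = \frac{1}{174}$)
$f{\left(268 \right)} + t{\left(-408 \right)} = \frac{1}{174} - -408 = \frac{1}{174} + 408 = \frac{70993}{174}$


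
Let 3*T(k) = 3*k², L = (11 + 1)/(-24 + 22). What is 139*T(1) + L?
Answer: 133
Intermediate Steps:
L = -6 (L = 12/(-2) = 12*(-½) = -6)
T(k) = k² (T(k) = (3*k²)/3 = k²)
139*T(1) + L = 139*1² - 6 = 139*1 - 6 = 139 - 6 = 133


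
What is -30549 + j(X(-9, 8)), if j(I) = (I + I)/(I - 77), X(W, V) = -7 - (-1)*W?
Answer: -2841025/93 ≈ -30549.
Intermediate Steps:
X(W, V) = -7 + W
j(I) = 2*I/(-77 + I) (j(I) = (2*I)/(-77 + I) = 2*I/(-77 + I))
-30549 + j(X(-9, 8)) = -30549 + 2*(-7 - 9)/(-77 + (-7 - 9)) = -30549 + 2*(-16)/(-77 - 16) = -30549 + 2*(-16)/(-93) = -30549 + 2*(-16)*(-1/93) = -30549 + 32/93 = -2841025/93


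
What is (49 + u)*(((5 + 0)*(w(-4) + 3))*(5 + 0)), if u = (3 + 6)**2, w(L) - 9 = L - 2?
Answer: 19500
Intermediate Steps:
w(L) = 7 + L (w(L) = 9 + (L - 2) = 9 + (-2 + L) = 7 + L)
u = 81 (u = 9**2 = 81)
(49 + u)*(((5 + 0)*(w(-4) + 3))*(5 + 0)) = (49 + 81)*(((5 + 0)*((7 - 4) + 3))*(5 + 0)) = 130*((5*(3 + 3))*5) = 130*((5*6)*5) = 130*(30*5) = 130*150 = 19500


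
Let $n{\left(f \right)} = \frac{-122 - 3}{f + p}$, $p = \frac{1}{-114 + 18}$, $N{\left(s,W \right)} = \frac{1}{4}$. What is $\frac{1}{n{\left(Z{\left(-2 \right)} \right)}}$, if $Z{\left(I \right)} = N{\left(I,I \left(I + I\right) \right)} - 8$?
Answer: $\frac{149}{2400} \approx 0.062083$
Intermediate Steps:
$N{\left(s,W \right)} = \frac{1}{4}$
$p = - \frac{1}{96}$ ($p = \frac{1}{-96} = - \frac{1}{96} \approx -0.010417$)
$Z{\left(I \right)} = - \frac{31}{4}$ ($Z{\left(I \right)} = \frac{1}{4} - 8 = - \frac{31}{4}$)
$n{\left(f \right)} = - \frac{125}{- \frac{1}{96} + f}$ ($n{\left(f \right)} = \frac{-122 - 3}{f - \frac{1}{96}} = - \frac{125}{- \frac{1}{96} + f}$)
$\frac{1}{n{\left(Z{\left(-2 \right)} \right)}} = \frac{1}{\left(-12000\right) \frac{1}{-1 + 96 \left(- \frac{31}{4}\right)}} = \frac{1}{\left(-12000\right) \frac{1}{-1 - 744}} = \frac{1}{\left(-12000\right) \frac{1}{-745}} = \frac{1}{\left(-12000\right) \left(- \frac{1}{745}\right)} = \frac{1}{\frac{2400}{149}} = \frac{149}{2400}$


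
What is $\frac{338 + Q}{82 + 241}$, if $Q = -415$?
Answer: $- \frac{77}{323} \approx -0.23839$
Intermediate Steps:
$\frac{338 + Q}{82 + 241} = \frac{338 - 415}{82 + 241} = - \frac{77}{323}$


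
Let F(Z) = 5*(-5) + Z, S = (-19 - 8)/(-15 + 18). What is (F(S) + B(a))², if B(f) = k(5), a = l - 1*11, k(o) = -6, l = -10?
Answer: 1600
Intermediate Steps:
S = -9 (S = -27/3 = -27*⅓ = -9)
a = -21 (a = -10 - 1*11 = -10 - 11 = -21)
B(f) = -6
F(Z) = -25 + Z
(F(S) + B(a))² = ((-25 - 9) - 6)² = (-34 - 6)² = (-40)² = 1600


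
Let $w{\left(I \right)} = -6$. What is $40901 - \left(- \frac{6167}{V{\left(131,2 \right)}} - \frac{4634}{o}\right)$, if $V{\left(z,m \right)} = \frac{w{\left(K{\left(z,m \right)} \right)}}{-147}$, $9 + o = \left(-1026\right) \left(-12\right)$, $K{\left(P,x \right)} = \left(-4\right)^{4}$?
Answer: $\frac{4724176723}{24606} \approx 1.9199 \cdot 10^{5}$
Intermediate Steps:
$K{\left(P,x \right)} = 256$
$o = 12303$ ($o = -9 - -12312 = -9 + 12312 = 12303$)
$V{\left(z,m \right)} = \frac{2}{49}$ ($V{\left(z,m \right)} = - \frac{6}{-147} = \left(-6\right) \left(- \frac{1}{147}\right) = \frac{2}{49}$)
$40901 - \left(- \frac{6167}{V{\left(131,2 \right)}} - \frac{4634}{o}\right) = 40901 - \left(- \frac{6167}{\frac{2}{49}} - \frac{4634}{12303}\right) = 40901 - \left(\left(-6167\right) \frac{49}{2} - \frac{4634}{12303}\right) = 40901 - \left(- \frac{302183}{2} - \frac{4634}{12303}\right) = 40901 - - \frac{3717766717}{24606} = 40901 + \frac{3717766717}{24606} = \frac{4724176723}{24606}$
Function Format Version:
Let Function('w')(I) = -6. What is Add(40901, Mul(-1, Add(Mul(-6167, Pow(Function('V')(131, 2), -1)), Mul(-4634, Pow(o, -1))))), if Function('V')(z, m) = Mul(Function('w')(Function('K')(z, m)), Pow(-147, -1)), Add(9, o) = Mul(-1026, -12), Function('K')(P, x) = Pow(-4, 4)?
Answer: Rational(4724176723, 24606) ≈ 1.9199e+5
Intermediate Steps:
Function('K')(P, x) = 256
o = 12303 (o = Add(-9, Mul(-1026, -12)) = Add(-9, 12312) = 12303)
Function('V')(z, m) = Rational(2, 49) (Function('V')(z, m) = Mul(-6, Pow(-147, -1)) = Mul(-6, Rational(-1, 147)) = Rational(2, 49))
Add(40901, Mul(-1, Add(Mul(-6167, Pow(Function('V')(131, 2), -1)), Mul(-4634, Pow(o, -1))))) = Add(40901, Mul(-1, Add(Mul(-6167, Pow(Rational(2, 49), -1)), Mul(-4634, Pow(12303, -1))))) = Add(40901, Mul(-1, Add(Mul(-6167, Rational(49, 2)), Mul(-4634, Rational(1, 12303))))) = Add(40901, Mul(-1, Add(Rational(-302183, 2), Rational(-4634, 12303)))) = Add(40901, Mul(-1, Rational(-3717766717, 24606))) = Add(40901, Rational(3717766717, 24606)) = Rational(4724176723, 24606)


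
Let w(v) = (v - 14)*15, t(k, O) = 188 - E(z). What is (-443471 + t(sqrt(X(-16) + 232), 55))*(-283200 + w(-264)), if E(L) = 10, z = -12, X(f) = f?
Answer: 127389109410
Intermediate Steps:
t(k, O) = 178 (t(k, O) = 188 - 1*10 = 188 - 10 = 178)
w(v) = -210 + 15*v (w(v) = (-14 + v)*15 = -210 + 15*v)
(-443471 + t(sqrt(X(-16) + 232), 55))*(-283200 + w(-264)) = (-443471 + 178)*(-283200 + (-210 + 15*(-264))) = -443293*(-283200 + (-210 - 3960)) = -443293*(-283200 - 4170) = -443293*(-287370) = 127389109410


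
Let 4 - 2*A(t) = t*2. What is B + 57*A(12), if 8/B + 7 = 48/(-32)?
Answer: -9706/17 ≈ -570.94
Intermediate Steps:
B = -16/17 (B = 8/(-7 + 48/(-32)) = 8/(-7 + 48*(-1/32)) = 8/(-7 - 3/2) = 8/(-17/2) = 8*(-2/17) = -16/17 ≈ -0.94118)
A(t) = 2 - t (A(t) = 2 - t*2/2 = 2 - t)
B + 57*A(12) = -16/17 + 57*(2 - 1*12) = -16/17 + 57*(2 - 12) = -16/17 + 57*(-10) = -16/17 - 570 = -9706/17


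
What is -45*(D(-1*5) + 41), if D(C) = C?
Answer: -1620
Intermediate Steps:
-45*(D(-1*5) + 41) = -45*(-1*5 + 41) = -45*(-5 + 41) = -45*36 = -1620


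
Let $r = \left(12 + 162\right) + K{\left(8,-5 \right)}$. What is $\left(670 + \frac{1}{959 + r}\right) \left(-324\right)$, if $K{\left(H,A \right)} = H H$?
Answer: $- \frac{28871676}{133} \approx -2.1708 \cdot 10^{5}$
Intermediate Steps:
$K{\left(H,A \right)} = H^{2}$
$r = 238$ ($r = \left(12 + 162\right) + 8^{2} = 174 + 64 = 238$)
$\left(670 + \frac{1}{959 + r}\right) \left(-324\right) = \left(670 + \frac{1}{959 + 238}\right) \left(-324\right) = \left(670 + \frac{1}{1197}\right) \left(-324\right) = \frac{801991}{1197} \left(-324\right) = - \frac{28871676}{133}$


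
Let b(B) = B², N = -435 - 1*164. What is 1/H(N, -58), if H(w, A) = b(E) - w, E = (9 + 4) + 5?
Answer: 1/923 ≈ 0.0010834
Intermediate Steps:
N = -599 (N = -435 - 164 = -599)
E = 18 (E = 13 + 5 = 18)
H(w, A) = 324 - w (H(w, A) = 18² - w = 324 - w)
1/H(N, -58) = 1/(324 - 1*(-599)) = 1/(324 + 599) = 1/923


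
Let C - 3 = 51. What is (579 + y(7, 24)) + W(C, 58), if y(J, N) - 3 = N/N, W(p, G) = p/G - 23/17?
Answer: 287211/493 ≈ 582.58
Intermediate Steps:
C = 54 (C = 3 + 51 = 54)
W(p, G) = -23/17 + p/G (W(p, G) = p/G - 23*1/17 = p/G - 23/17 = -23/17 + p/G)
y(J, N) = 4 (y(J, N) = 3 + N/N = 3 + 1 = 4)
(579 + y(7, 24)) + W(C, 58) = (579 + 4) + (-23/17 + 54/58) = 583 + (-23/17 + 54*(1/58)) = 583 + (-23/17 + 27/29) = 583 - 208/493 = 287211/493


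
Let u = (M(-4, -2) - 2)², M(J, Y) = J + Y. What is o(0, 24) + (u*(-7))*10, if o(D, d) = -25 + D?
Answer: -4505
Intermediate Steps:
u = 64 (u = ((-4 - 2) - 2)² = (-6 - 2)² = (-8)² = 64)
o(0, 24) + (u*(-7))*10 = (-25 + 0) + (64*(-7))*10 = -25 - 448*10 = -25 - 4480 = -4505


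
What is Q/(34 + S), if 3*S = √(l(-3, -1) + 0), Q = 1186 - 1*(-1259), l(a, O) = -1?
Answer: 149634/2081 - 1467*I/2081 ≈ 71.905 - 0.70495*I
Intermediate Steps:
Q = 2445 (Q = 1186 + 1259 = 2445)
S = I/3 (S = √(-1 + 0)/3 = √(-1)/3 = I/3 ≈ 0.33333*I)
Q/(34 + S) = 2445/(34 + I/3) = 2445*(9*(34 - I/3)/10405) = 4401*(34 - I/3)/2081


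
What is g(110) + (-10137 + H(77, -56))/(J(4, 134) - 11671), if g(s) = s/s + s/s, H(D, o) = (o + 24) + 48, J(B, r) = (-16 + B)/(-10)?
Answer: 167303/58349 ≈ 2.8673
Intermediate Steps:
J(B, r) = 8/5 - B/10 (J(B, r) = (-16 + B)*(-1/10) = 8/5 - B/10)
H(D, o) = 72 + o (H(D, o) = (24 + o) + 48 = 72 + o)
g(s) = 2 (g(s) = 1 + 1 = 2)
g(110) + (-10137 + H(77, -56))/(J(4, 134) - 11671) = 2 + (-10137 + (72 - 56))/((8/5 - 1/10*4) - 11671) = 2 + (-10137 + 16)/((8/5 - 2/5) - 11671) = 2 - 10121/(6/5 - 11671) = 2 - 10121/(-58349/5) = 2 - 10121*(-5/58349) = 2 + 50605/58349 = 167303/58349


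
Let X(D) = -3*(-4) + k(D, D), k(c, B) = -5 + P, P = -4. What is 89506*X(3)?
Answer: 268518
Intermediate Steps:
k(c, B) = -9 (k(c, B) = -5 - 4 = -9)
X(D) = 3 (X(D) = -3*(-4) - 9 = 12 - 9 = 3)
89506*X(3) = 89506*3 = 268518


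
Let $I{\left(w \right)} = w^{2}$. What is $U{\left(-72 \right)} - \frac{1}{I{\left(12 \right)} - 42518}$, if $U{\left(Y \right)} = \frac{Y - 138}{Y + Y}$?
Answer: $\frac{741557}{508488} \approx 1.4584$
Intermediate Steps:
$U{\left(Y \right)} = \frac{-138 + Y}{2 Y}$
$U{\left(-72 \right)} - \frac{1}{I{\left(12 \right)} - 42518} = \frac{-138 - 72}{2 \left(-72\right)} - \frac{1}{12^{2} - 42518} = \frac{1}{2} \left(- \frac{1}{72}\right) \left(-210\right) - \frac{1}{144 - 42518} = \frac{35}{24} - \frac{1}{-42374} = \frac{35}{24} - - \frac{1}{42374} = \frac{35}{24} + \frac{1}{42374} = \frac{741557}{508488}$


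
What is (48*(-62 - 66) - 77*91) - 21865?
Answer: -35016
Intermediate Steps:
(48*(-62 - 66) - 77*91) - 21865 = (48*(-128) - 7007) - 21865 = (-6144 - 7007) - 21865 = -13151 - 21865 = -35016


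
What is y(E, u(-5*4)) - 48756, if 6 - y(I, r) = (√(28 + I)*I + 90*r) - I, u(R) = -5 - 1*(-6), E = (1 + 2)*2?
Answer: -48834 - 6*√34 ≈ -48869.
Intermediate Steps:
E = 6 (E = 3*2 = 6)
u(R) = 1 (u(R) = -5 + 6 = 1)
y(I, r) = 6 + I - 90*r - I*√(28 + I) (y(I, r) = 6 - ((√(28 + I)*I + 90*r) - I) = 6 - ((I*√(28 + I) + 90*r) - I) = 6 - ((90*r + I*√(28 + I)) - I) = 6 - (-I + 90*r + I*√(28 + I)) = 6 + (I - 90*r - I*√(28 + I)) = 6 + I - 90*r - I*√(28 + I))
y(E, u(-5*4)) - 48756 = (6 + 6 - 90*1 - 1*6*√(28 + 6)) - 48756 = (6 + 6 - 90 - 1*6*√34) - 48756 = (6 + 6 - 90 - 6*√34) - 48756 = (-78 - 6*√34) - 48756 = -48834 - 6*√34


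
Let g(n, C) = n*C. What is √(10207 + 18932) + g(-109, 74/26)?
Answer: -4033/13 + √29139 ≈ -139.53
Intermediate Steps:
g(n, C) = C*n
√(10207 + 18932) + g(-109, 74/26) = √(10207 + 18932) + (74/26)*(-109) = √29139 + (74*(1/26))*(-109) = √29139 + (37/13)*(-109) = √29139 - 4033/13 = -4033/13 + √29139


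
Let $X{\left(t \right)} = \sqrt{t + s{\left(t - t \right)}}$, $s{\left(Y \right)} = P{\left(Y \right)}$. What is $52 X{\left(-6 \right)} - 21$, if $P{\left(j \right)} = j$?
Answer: $-21 + 52 i \sqrt{6} \approx -21.0 + 127.37 i$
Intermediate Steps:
$s{\left(Y \right)} = Y$
$X{\left(t \right)} = \sqrt{t}$ ($X{\left(t \right)} = \sqrt{t + \left(t - t\right)} = \sqrt{t + 0} = \sqrt{t}$)
$52 X{\left(-6 \right)} - 21 = 52 \sqrt{-6} - 21 = 52 i \sqrt{6} - 21 = -21 + 52 i \sqrt{6}$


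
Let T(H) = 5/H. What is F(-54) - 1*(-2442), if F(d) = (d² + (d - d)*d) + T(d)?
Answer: 289327/54 ≈ 5357.9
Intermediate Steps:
F(d) = d² + 5/d (F(d) = (d² + (d - d)*d) + 5/d = (d² + 0*d) + 5/d = (d² + 0) + 5/d = d² + 5/d)
F(-54) - 1*(-2442) = (5 + (-54)³)/(-54) - 1*(-2442) = -(5 - 157464)/54 + 2442 = -1/54*(-157459) + 2442 = 157459/54 + 2442 = 289327/54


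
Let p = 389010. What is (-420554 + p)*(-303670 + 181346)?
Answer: 3858588256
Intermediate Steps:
(-420554 + p)*(-303670 + 181346) = (-420554 + 389010)*(-303670 + 181346) = -31544*(-122324) = 3858588256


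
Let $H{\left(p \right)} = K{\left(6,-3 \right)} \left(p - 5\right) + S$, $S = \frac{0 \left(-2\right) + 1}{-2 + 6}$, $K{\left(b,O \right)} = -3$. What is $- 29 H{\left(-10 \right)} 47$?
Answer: $- \frac{246703}{4} \approx -61676.0$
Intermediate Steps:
$S = \frac{1}{4}$ ($S = \frac{0 + 1}{4} = 1 \cdot \frac{1}{4} = \frac{1}{4} \approx 0.25$)
$H{\left(p \right)} = \frac{61}{4} - 3 p$ ($H{\left(p \right)} = - 3 \left(p - 5\right) + \frac{1}{4} = - 3 \left(-5 + p\right) + \frac{1}{4} = \left(15 - 3 p\right) + \frac{1}{4} = \frac{61}{4} - 3 p$)
$- 29 H{\left(-10 \right)} 47 = - 29 \left(\frac{61}{4} - -30\right) 47 = - 29 \left(\frac{61}{4} + 30\right) 47 = \left(-29\right) \frac{181}{4} \cdot 47 = \left(- \frac{5249}{4}\right) 47 = - \frac{246703}{4}$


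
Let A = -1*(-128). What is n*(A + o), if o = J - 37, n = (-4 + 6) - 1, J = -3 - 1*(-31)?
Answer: 119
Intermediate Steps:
J = 28 (J = -3 + 31 = 28)
A = 128
n = 1 (n = 2 - 1 = 1)
o = -9 (o = 28 - 37 = -9)
n*(A + o) = 1*(128 - 9) = 1*119 = 119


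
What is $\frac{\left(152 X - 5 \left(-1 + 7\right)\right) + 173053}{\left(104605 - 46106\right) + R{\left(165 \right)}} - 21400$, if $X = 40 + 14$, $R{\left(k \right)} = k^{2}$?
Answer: $- \frac{1834312369}{85724} \approx -21398.0$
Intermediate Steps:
$X = 54$
$\frac{\left(152 X - 5 \left(-1 + 7\right)\right) + 173053}{\left(104605 - 46106\right) + R{\left(165 \right)}} - 21400 = \frac{\left(152 \cdot 54 - 5 \left(-1 + 7\right)\right) + 173053}{\left(104605 - 46106\right) + 165^{2}} - 21400 = \frac{\left(8208 - 30\right) + 173053}{\left(104605 - 46106\right) + 27225} - 21400 = \frac{\left(8208 - 30\right) + 173053}{58499 + 27225} - 21400 = \frac{8178 + 173053}{85724} - 21400 = 181231 \cdot \frac{1}{85724} - 21400 = \frac{181231}{85724} - 21400 = - \frac{1834312369}{85724}$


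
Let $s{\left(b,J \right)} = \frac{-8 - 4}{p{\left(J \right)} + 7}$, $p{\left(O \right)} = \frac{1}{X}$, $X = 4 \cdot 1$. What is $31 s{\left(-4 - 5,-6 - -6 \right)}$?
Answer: $- \frac{1488}{29} \approx -51.31$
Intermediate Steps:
$X = 4$
$p{\left(O \right)} = \frac{1}{4}$
$s{\left(b,J \right)} = - \frac{48}{29}$ ($s{\left(b,J \right)} = \frac{-8 - 4}{\frac{1}{4} + 7} = - \frac{12}{\frac{29}{4}} = \left(-12\right) \frac{4}{29} = - \frac{48}{29}$)
$31 s{\left(-4 - 5,-6 - -6 \right)} = 31 \left(- \frac{48}{29}\right) = - \frac{1488}{29}$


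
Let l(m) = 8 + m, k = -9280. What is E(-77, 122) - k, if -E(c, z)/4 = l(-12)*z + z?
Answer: 10744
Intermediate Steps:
E(c, z) = 12*z (E(c, z) = -4*((8 - 12)*z + z) = -4*(-4*z + z) = -(-12)*z = 12*z)
E(-77, 122) - k = 12*122 - 1*(-9280) = 1464 + 9280 = 10744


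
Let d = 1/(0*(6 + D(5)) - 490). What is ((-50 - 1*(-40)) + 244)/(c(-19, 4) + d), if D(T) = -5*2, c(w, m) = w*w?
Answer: 38220/58963 ≈ 0.64820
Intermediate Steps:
c(w, m) = w²
D(T) = -10
d = -1/490 (d = 1/(0*(6 - 10) - 490) = 1/(0*(-4) - 490) = 1/(0 - 490) = 1/(-490) = -1/490 ≈ -0.0020408)
((-50 - 1*(-40)) + 244)/(c(-19, 4) + d) = ((-50 - 1*(-40)) + 244)/((-19)² - 1/490) = ((-50 + 40) + 244)/(361 - 1/490) = (-10 + 244)/(176889/490) = 234*(490/176889) = 38220/58963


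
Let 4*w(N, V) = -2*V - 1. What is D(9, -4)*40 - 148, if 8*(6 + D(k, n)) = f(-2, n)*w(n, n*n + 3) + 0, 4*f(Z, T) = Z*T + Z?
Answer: -3689/8 ≈ -461.13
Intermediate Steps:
f(Z, T) = Z/4 + T*Z/4 (f(Z, T) = (Z*T + Z)/4 = (T*Z + Z)/4 = (Z + T*Z)/4 = Z/4 + T*Z/4)
w(N, V) = -1/4 - V/2 (w(N, V) = (-2*V - 1)/4 = (-1 - 2*V)/4 = -1/4 - V/2)
D(k, n) = -6 + (-7/4 - n**2/2)*(-1/2 - n/2)/8 (D(k, n) = -6 + (((1/4)*(-2)*(1 + n))*(-1/4 - (n*n + 3)/2) + 0)/8 = -6 + ((-1/2 - n/2)*(-1/4 - (n**2 + 3)/2) + 0)/8 = -6 + ((-1/2 - n/2)*(-1/4 - (3 + n**2)/2) + 0)/8 = -6 + ((-1/2 - n/2)*(-1/4 + (-3/2 - n**2/2)) + 0)/8 = -6 + ((-1/2 - n/2)*(-7/4 - n**2/2) + 0)/8 = -6 + ((-7/4 - n**2/2)*(-1/2 - n/2) + 0)/8 = -6 + ((-7/4 - n**2/2)*(-1/2 - n/2))/8 = -6 + (-7/4 - n**2/2)*(-1/2 - n/2)/8)
D(9, -4)*40 - 148 = (-6 + (1 - 4)*(7 + 2*(-4)**2)/64)*40 - 148 = (-6 + (1/64)*(-3)*(7 + 2*16))*40 - 148 = (-6 + (1/64)*(-3)*(7 + 32))*40 - 148 = (-6 + (1/64)*(-3)*39)*40 - 148 = (-6 - 117/64)*40 - 148 = -501/64*40 - 148 = -2505/8 - 148 = -3689/8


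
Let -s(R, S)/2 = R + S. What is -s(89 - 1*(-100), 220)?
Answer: 818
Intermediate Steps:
s(R, S) = -2*R - 2*S (s(R, S) = -2*(R + S) = -2*R - 2*S)
-s(89 - 1*(-100), 220) = -(-2*(89 - 1*(-100)) - 2*220) = -(-2*(89 + 100) - 440) = -(-2*189 - 440) = -(-378 - 440) = -1*(-818) = 818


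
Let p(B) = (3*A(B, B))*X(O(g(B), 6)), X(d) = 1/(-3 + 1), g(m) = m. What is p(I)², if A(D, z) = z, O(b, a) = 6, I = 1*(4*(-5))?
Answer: 900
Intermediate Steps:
I = -20 (I = 1*(-20) = -20)
X(d) = -½ (X(d) = 1/(-2) = -½)
p(B) = -3*B/2 (p(B) = (3*B)*(-½) = -3*B/2)
p(I)² = (-3/2*(-20))² = 30² = 900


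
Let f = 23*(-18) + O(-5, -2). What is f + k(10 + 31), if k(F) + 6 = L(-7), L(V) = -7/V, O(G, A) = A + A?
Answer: -423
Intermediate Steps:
O(G, A) = 2*A
k(F) = -5 (k(F) = -6 - 7/(-7) = -6 - 7*(-⅐) = -6 + 1 = -5)
f = -418 (f = 23*(-18) + 2*(-2) = -414 - 4 = -418)
f + k(10 + 31) = -418 - 5 = -423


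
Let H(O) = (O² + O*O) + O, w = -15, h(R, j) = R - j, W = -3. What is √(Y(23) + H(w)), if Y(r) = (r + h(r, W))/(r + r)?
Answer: √922714/46 ≈ 20.882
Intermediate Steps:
Y(r) = (3 + 2*r)/(2*r) (Y(r) = (r + (r - 1*(-3)))/(r + r) = (r + (r + 3))/((2*r)) = (r + (3 + r))*(1/(2*r)) = (3 + 2*r)*(1/(2*r)) = (3 + 2*r)/(2*r))
H(O) = O + 2*O² (H(O) = (O² + O²) + O = 2*O² + O = O + 2*O²)
√(Y(23) + H(w)) = √((3/2 + 23)/23 - 15*(1 + 2*(-15))) = √((1/23)*(49/2) - 15*(1 - 30)) = √(49/46 - 15*(-29)) = √(49/46 + 435) = √(20059/46) = √922714/46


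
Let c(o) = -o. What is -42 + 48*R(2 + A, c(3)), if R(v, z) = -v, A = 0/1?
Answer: -138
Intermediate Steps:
A = 0 (A = 0*1 = 0)
-42 + 48*R(2 + A, c(3)) = -42 + 48*(-(2 + 0)) = -42 + 48*(-1*2) = -42 + 48*(-2) = -42 - 96 = -138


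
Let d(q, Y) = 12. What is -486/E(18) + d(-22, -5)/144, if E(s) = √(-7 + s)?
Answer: 1/12 - 486*√11/11 ≈ -146.45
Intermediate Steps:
-486/E(18) + d(-22, -5)/144 = -486/√(-7 + 18) + 12/144 = -486*√11/11 + 12*(1/144) = -486*√11/11 + 1/12 = 1/12 - 486*√11/11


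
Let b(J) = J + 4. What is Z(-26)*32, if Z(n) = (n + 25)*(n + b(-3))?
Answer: 800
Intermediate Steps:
b(J) = 4 + J
Z(n) = (1 + n)*(25 + n) (Z(n) = (n + 25)*(n + (4 - 3)) = (25 + n)*(n + 1) = (25 + n)*(1 + n) = (1 + n)*(25 + n))
Z(-26)*32 = (25 + (-26)² + 26*(-26))*32 = (25 + 676 - 676)*32 = 25*32 = 800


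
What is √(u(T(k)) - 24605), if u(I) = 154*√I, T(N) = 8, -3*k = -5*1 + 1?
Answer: √(-24605 + 308*√2) ≈ 155.47*I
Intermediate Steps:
k = 4/3 (k = -(-5*1 + 1)/3 = -(-5 + 1)/3 = -⅓*(-4) = 4/3 ≈ 1.3333)
√(u(T(k)) - 24605) = √(154*√8 - 24605) = √(154*(2*√2) - 24605) = √(308*√2 - 24605) = √(-24605 + 308*√2)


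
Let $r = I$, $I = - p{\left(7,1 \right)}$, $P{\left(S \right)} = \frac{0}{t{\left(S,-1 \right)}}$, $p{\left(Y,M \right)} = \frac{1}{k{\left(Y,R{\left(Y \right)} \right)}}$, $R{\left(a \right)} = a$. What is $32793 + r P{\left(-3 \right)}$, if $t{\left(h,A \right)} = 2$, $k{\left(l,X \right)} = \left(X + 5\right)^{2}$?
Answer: $32793$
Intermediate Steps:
$k{\left(l,X \right)} = \left(5 + X\right)^{2}$
$p{\left(Y,M \right)} = \frac{1}{\left(5 + Y\right)^{2}}$
$P{\left(S \right)} = 0$ ($P{\left(S \right)} = \frac{0}{2} = 0 \cdot \frac{1}{2} = 0$)
$I = - \frac{1}{144}$ ($I = - \frac{1}{\left(5 + 7\right)^{2}} = - \frac{1}{144} \approx -0.0069444$)
$r = - \frac{1}{144} \approx -0.0069444$
$32793 + r P{\left(-3 \right)} = 32793 - 0 = 32793 + 0 = 32793$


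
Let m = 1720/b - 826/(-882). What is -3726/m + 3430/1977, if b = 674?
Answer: -156139921672/146422551 ≈ -1066.4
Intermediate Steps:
m = 74063/21231 (m = 1720/674 - 826/(-882) = 1720*(1/674) - 826*(-1/882) = 860/337 + 59/63 = 74063/21231 ≈ 3.4884)
-3726/m + 3430/1977 = -3726/74063/21231 + 3430/1977 = -3726*21231/74063 + 3430*(1/1977) = -79106706/74063 + 3430/1977 = -156139921672/146422551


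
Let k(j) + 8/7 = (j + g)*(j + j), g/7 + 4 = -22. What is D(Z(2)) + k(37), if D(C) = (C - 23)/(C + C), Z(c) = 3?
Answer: -225424/21 ≈ -10734.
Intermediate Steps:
g = -182 (g = -28 + 7*(-22) = -28 - 154 = -182)
D(C) = (-23 + C)/(2*C) (D(C) = (-23 + C)/((2*C)) = (-23 + C)*(1/(2*C)) = (-23 + C)/(2*C))
k(j) = -8/7 + 2*j*(-182 + j) (k(j) = -8/7 + (j - 182)*(j + j) = -8/7 + (-182 + j)*(2*j) = -8/7 + 2*j*(-182 + j))
D(Z(2)) + k(37) = (1/2)*(-23 + 3)/3 + (-8/7 - 364*37 + 2*37**2) = (1/2)*(1/3)*(-20) + (-8/7 - 13468 + 2*1369) = -10/3 + (-8/7 - 13468 + 2738) = -10/3 - 75118/7 = -225424/21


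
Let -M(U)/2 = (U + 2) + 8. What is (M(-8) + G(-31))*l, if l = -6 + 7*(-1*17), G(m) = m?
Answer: 4375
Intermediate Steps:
M(U) = -20 - 2*U (M(U) = -2*((U + 2) + 8) = -2*((2 + U) + 8) = -2*(10 + U) = -20 - 2*U)
l = -125 (l = -6 + 7*(-17) = -6 - 119 = -125)
(M(-8) + G(-31))*l = ((-20 - 2*(-8)) - 31)*(-125) = ((-20 + 16) - 31)*(-125) = (-4 - 31)*(-125) = -35*(-125) = 4375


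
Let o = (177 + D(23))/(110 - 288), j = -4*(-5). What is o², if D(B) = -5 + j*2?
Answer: 11236/7921 ≈ 1.4185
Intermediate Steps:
j = 20
D(B) = 35 (D(B) = -5 + 20*2 = -5 + 40 = 35)
o = -106/89 (o = (177 + 35)/(110 - 288) = 212/(-178) = 212*(-1/178) = -106/89 ≈ -1.1910)
o² = (-106/89)² = 11236/7921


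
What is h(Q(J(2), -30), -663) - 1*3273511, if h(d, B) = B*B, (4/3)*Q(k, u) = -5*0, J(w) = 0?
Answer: -2833942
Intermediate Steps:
Q(k, u) = 0 (Q(k, u) = 3*(-5*0)/4 = (¾)*0 = 0)
h(d, B) = B²
h(Q(J(2), -30), -663) - 1*3273511 = (-663)² - 1*3273511 = 439569 - 3273511 = -2833942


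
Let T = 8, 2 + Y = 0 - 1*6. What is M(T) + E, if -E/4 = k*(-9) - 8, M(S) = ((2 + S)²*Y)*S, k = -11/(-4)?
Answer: -6269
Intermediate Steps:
k = 11/4 (k = -11*(-¼) = 11/4 ≈ 2.7500)
Y = -8 (Y = -2 + (0 - 1*6) = -2 + (0 - 6) = -2 - 6 = -8)
M(S) = -8*S*(2 + S)² (M(S) = ((2 + S)²*(-8))*S = (-8*(2 + S)²)*S = -8*S*(2 + S)²)
E = 131 (E = -4*((11/4)*(-9) - 8) = -4*(-99/4 - 8) = -4*(-131/4) = 131)
M(T) + E = -8*8*(2 + 8)² + 131 = -8*8*10² + 131 = -8*8*100 + 131 = -6400 + 131 = -6269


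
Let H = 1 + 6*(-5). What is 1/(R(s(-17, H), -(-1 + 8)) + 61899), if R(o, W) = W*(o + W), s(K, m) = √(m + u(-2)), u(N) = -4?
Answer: 61948/3837556321 + 7*I*√33/3837556321 ≈ 1.6143e-5 + 1.0479e-8*I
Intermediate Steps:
H = -29 (H = 1 - 30 = -29)
s(K, m) = √(-4 + m) (s(K, m) = √(m - 4) = √(-4 + m))
R(o, W) = W*(W + o)
1/(R(s(-17, H), -(-1 + 8)) + 61899) = 1/((-(-1 + 8))*(-(-1 + 8) + √(-4 - 29)) + 61899) = 1/((-1*7)*(-1*7 + √(-33)) + 61899) = 1/(-7*(-7 + I*√33) + 61899) = 1/((49 - 7*I*√33) + 61899) = 1/(61948 - 7*I*√33)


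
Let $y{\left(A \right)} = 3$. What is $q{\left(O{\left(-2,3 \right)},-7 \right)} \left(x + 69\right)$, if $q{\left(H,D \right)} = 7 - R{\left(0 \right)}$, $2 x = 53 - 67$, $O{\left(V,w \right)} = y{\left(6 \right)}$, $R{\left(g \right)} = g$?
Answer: $434$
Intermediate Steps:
$O{\left(V,w \right)} = 3$
$x = -7$ ($x = \frac{53 - 67}{2} = \frac{1}{2} \left(-14\right) = -7$)
$q{\left(H,D \right)} = 7$ ($q{\left(H,D \right)} = 7 - 0 = 7 + 0 = 7$)
$q{\left(O{\left(-2,3 \right)},-7 \right)} \left(x + 69\right) = 7 \left(-7 + 69\right) = 7 \cdot 62 = 434$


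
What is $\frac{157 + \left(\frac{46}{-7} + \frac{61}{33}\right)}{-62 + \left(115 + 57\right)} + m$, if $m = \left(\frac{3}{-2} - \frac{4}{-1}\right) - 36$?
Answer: $- \frac{816059}{25410} \approx -32.116$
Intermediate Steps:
$m = - \frac{67}{2}$ ($m = \left(3 \left(- \frac{1}{2}\right) - -4\right) - 36 = \left(- \frac{3}{2} + 4\right) - 36 = \frac{5}{2} - 36 = - \frac{67}{2} \approx -33.5$)
$\frac{157 + \left(\frac{46}{-7} + \frac{61}{33}\right)}{-62 + \left(115 + 57\right)} + m = \frac{157 + \left(\frac{46}{-7} + \frac{61}{33}\right)}{-62 + \left(115 + 57\right)} - \frac{67}{2} = \frac{157 + \left(46 \left(- \frac{1}{7}\right) + 61 \cdot \frac{1}{33}\right)}{-62 + 172} - \frac{67}{2} = \frac{157 + \left(- \frac{46}{7} + \frac{61}{33}\right)}{110} - \frac{67}{2} = \left(157 - \frac{1091}{231}\right) \frac{1}{110} - \frac{67}{2} = \frac{35176}{231} \cdot \frac{1}{110} - \frac{67}{2} = \frac{17588}{12705} - \frac{67}{2} = - \frac{816059}{25410}$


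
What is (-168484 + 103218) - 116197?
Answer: -181463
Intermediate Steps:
(-168484 + 103218) - 116197 = -65266 - 116197 = -181463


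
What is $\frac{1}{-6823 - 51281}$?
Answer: $- \frac{1}{58104} \approx -1.7211 \cdot 10^{-5}$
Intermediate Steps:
$\frac{1}{-6823 - 51281} = \frac{1}{-58104} = - \frac{1}{58104}$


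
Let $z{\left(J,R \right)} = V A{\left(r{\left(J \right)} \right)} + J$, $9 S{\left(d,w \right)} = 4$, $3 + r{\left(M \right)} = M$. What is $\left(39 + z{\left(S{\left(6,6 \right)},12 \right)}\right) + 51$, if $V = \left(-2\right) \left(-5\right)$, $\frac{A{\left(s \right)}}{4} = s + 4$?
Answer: $\frac{1334}{9} \approx 148.22$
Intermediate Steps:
$r{\left(M \right)} = -3 + M$
$S{\left(d,w \right)} = \frac{4}{9}$ ($S{\left(d,w \right)} = \frac{1}{9} \cdot 4 = \frac{4}{9}$)
$A{\left(s \right)} = 16 + 4 s$ ($A{\left(s \right)} = 4 \left(s + 4\right) = 4 \left(4 + s\right) = 16 + 4 s$)
$V = 10$
$z{\left(J,R \right)} = 40 + 41 J$ ($z{\left(J,R \right)} = 10 \left(16 + 4 \left(-3 + J\right)\right) + J = 10 \left(16 + \left(-12 + 4 J\right)\right) + J = 10 \left(4 + 4 J\right) + J = \left(40 + 40 J\right) + J = 40 + 41 J$)
$\left(39 + z{\left(S{\left(6,6 \right)},12 \right)}\right) + 51 = \left(39 + \left(40 + 41 \cdot \frac{4}{9}\right)\right) + 51 = \left(39 + \left(40 + \frac{164}{9}\right)\right) + 51 = \left(39 + \frac{524}{9}\right) + 51 = \frac{875}{9} + 51 = \frac{1334}{9}$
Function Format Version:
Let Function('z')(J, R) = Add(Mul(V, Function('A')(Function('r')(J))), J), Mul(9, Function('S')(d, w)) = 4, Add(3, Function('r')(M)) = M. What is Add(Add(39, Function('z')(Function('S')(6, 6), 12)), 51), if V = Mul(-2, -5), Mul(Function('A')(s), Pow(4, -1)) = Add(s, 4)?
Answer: Rational(1334, 9) ≈ 148.22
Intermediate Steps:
Function('r')(M) = Add(-3, M)
Function('S')(d, w) = Rational(4, 9) (Function('S')(d, w) = Mul(Rational(1, 9), 4) = Rational(4, 9))
Function('A')(s) = Add(16, Mul(4, s)) (Function('A')(s) = Mul(4, Add(s, 4)) = Mul(4, Add(4, s)) = Add(16, Mul(4, s)))
V = 10
Function('z')(J, R) = Add(40, Mul(41, J)) (Function('z')(J, R) = Add(Mul(10, Add(16, Mul(4, Add(-3, J)))), J) = Add(Mul(10, Add(16, Add(-12, Mul(4, J)))), J) = Add(Mul(10, Add(4, Mul(4, J))), J) = Add(Add(40, Mul(40, J)), J) = Add(40, Mul(41, J)))
Add(Add(39, Function('z')(Function('S')(6, 6), 12)), 51) = Add(Add(39, Add(40, Mul(41, Rational(4, 9)))), 51) = Add(Add(39, Add(40, Rational(164, 9))), 51) = Add(Add(39, Rational(524, 9)), 51) = Add(Rational(875, 9), 51) = Rational(1334, 9)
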